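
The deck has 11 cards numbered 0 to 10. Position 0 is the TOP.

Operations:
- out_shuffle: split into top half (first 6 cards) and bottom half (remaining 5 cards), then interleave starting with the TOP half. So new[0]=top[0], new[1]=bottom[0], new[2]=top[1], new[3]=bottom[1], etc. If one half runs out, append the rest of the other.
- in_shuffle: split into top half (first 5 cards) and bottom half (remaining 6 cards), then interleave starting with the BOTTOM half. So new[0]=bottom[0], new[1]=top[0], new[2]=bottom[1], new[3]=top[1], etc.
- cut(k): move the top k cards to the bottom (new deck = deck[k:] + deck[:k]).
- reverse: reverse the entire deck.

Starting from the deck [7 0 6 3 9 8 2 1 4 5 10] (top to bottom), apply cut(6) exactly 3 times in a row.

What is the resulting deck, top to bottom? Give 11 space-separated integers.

Answer: 1 4 5 10 7 0 6 3 9 8 2

Derivation:
After op 1 (cut(6)): [2 1 4 5 10 7 0 6 3 9 8]
After op 2 (cut(6)): [0 6 3 9 8 2 1 4 5 10 7]
After op 3 (cut(6)): [1 4 5 10 7 0 6 3 9 8 2]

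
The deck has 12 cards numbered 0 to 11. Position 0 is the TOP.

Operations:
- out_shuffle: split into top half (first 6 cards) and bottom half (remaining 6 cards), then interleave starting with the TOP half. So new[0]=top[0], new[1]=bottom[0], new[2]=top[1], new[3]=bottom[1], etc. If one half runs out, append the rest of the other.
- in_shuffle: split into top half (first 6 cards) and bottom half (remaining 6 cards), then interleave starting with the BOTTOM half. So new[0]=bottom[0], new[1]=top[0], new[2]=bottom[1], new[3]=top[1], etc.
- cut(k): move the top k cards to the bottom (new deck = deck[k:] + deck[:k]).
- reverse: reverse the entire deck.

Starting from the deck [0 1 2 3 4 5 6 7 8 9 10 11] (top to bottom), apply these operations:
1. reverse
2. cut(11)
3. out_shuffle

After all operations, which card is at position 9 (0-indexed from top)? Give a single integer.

Answer: 2

Derivation:
After op 1 (reverse): [11 10 9 8 7 6 5 4 3 2 1 0]
After op 2 (cut(11)): [0 11 10 9 8 7 6 5 4 3 2 1]
After op 3 (out_shuffle): [0 6 11 5 10 4 9 3 8 2 7 1]
Position 9: card 2.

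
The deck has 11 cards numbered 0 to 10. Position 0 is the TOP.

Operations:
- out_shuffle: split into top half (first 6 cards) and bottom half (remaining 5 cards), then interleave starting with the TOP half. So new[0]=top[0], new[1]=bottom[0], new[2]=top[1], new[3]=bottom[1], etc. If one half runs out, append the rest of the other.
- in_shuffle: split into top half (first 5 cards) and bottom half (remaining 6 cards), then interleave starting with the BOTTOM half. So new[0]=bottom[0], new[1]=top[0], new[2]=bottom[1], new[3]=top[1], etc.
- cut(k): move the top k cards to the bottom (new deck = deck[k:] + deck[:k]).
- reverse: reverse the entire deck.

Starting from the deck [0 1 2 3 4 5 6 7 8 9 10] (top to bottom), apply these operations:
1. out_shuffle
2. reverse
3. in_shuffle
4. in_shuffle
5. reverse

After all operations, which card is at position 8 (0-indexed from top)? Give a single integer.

Answer: 1

Derivation:
After op 1 (out_shuffle): [0 6 1 7 2 8 3 9 4 10 5]
After op 2 (reverse): [5 10 4 9 3 8 2 7 1 6 0]
After op 3 (in_shuffle): [8 5 2 10 7 4 1 9 6 3 0]
After op 4 (in_shuffle): [4 8 1 5 9 2 6 10 3 7 0]
After op 5 (reverse): [0 7 3 10 6 2 9 5 1 8 4]
Position 8: card 1.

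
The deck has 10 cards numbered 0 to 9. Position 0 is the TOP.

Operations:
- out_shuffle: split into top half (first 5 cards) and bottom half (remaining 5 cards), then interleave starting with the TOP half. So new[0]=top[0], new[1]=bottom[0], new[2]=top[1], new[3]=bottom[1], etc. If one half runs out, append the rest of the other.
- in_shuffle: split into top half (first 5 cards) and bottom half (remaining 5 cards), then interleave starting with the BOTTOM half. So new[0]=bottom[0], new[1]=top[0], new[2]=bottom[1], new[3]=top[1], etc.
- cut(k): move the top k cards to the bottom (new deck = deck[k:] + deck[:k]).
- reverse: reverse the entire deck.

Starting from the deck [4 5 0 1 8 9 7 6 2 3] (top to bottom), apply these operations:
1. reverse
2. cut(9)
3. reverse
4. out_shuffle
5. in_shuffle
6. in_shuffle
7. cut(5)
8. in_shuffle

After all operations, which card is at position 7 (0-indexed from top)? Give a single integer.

After op 1 (reverse): [3 2 6 7 9 8 1 0 5 4]
After op 2 (cut(9)): [4 3 2 6 7 9 8 1 0 5]
After op 3 (reverse): [5 0 1 8 9 7 6 2 3 4]
After op 4 (out_shuffle): [5 7 0 6 1 2 8 3 9 4]
After op 5 (in_shuffle): [2 5 8 7 3 0 9 6 4 1]
After op 6 (in_shuffle): [0 2 9 5 6 8 4 7 1 3]
After op 7 (cut(5)): [8 4 7 1 3 0 2 9 5 6]
After op 8 (in_shuffle): [0 8 2 4 9 7 5 1 6 3]
Position 7: card 1.

Answer: 1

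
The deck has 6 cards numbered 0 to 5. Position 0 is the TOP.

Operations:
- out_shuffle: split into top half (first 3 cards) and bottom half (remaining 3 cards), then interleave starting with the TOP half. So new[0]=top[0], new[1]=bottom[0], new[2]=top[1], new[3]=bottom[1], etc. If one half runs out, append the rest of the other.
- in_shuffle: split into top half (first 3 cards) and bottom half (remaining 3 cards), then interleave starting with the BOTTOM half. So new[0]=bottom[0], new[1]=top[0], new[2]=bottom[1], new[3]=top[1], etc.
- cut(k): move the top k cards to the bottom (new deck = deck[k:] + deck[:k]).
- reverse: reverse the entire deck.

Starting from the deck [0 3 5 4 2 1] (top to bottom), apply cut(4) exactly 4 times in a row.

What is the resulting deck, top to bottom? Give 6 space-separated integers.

Answer: 2 1 0 3 5 4

Derivation:
After op 1 (cut(4)): [2 1 0 3 5 4]
After op 2 (cut(4)): [5 4 2 1 0 3]
After op 3 (cut(4)): [0 3 5 4 2 1]
After op 4 (cut(4)): [2 1 0 3 5 4]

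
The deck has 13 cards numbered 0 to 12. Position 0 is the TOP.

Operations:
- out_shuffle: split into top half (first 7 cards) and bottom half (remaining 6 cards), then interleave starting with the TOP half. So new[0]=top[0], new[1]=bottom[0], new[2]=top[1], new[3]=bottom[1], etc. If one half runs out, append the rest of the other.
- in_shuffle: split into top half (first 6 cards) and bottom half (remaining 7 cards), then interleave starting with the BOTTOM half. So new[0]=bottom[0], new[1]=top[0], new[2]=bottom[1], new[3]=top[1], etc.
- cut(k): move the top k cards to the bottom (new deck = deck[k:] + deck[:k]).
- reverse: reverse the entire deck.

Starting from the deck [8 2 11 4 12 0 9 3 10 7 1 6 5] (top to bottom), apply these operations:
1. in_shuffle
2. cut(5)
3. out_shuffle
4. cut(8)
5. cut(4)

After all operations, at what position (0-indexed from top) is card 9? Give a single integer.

Answer: 4

Derivation:
After op 1 (in_shuffle): [9 8 3 2 10 11 7 4 1 12 6 0 5]
After op 2 (cut(5)): [11 7 4 1 12 6 0 5 9 8 3 2 10]
After op 3 (out_shuffle): [11 5 7 9 4 8 1 3 12 2 6 10 0]
After op 4 (cut(8)): [12 2 6 10 0 11 5 7 9 4 8 1 3]
After op 5 (cut(4)): [0 11 5 7 9 4 8 1 3 12 2 6 10]
Card 9 is at position 4.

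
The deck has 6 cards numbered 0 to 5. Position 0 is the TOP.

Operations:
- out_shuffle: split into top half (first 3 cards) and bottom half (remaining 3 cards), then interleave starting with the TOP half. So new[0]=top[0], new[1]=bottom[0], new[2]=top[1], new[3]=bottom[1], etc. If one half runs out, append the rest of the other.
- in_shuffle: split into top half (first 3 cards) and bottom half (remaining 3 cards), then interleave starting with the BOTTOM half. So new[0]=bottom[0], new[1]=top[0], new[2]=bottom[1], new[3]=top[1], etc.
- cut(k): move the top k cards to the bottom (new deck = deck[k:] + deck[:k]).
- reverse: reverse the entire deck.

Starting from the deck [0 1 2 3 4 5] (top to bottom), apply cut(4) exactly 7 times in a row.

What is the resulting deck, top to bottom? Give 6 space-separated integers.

After op 1 (cut(4)): [4 5 0 1 2 3]
After op 2 (cut(4)): [2 3 4 5 0 1]
After op 3 (cut(4)): [0 1 2 3 4 5]
After op 4 (cut(4)): [4 5 0 1 2 3]
After op 5 (cut(4)): [2 3 4 5 0 1]
After op 6 (cut(4)): [0 1 2 3 4 5]
After op 7 (cut(4)): [4 5 0 1 2 3]

Answer: 4 5 0 1 2 3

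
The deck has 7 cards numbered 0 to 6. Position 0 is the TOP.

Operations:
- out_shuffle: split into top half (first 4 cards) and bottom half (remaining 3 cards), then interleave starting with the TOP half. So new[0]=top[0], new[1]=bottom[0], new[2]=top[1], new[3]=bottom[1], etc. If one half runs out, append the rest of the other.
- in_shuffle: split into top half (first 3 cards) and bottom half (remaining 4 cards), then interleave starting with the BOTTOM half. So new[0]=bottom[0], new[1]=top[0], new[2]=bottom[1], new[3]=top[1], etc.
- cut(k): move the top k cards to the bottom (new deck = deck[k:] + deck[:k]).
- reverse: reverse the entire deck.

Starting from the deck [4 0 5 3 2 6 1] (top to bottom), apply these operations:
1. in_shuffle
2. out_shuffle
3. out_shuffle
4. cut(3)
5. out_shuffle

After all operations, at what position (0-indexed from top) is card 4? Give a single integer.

After op 1 (in_shuffle): [3 4 2 0 6 5 1]
After op 2 (out_shuffle): [3 6 4 5 2 1 0]
After op 3 (out_shuffle): [3 2 6 1 4 0 5]
After op 4 (cut(3)): [1 4 0 5 3 2 6]
After op 5 (out_shuffle): [1 3 4 2 0 6 5]
Card 4 is at position 2.

Answer: 2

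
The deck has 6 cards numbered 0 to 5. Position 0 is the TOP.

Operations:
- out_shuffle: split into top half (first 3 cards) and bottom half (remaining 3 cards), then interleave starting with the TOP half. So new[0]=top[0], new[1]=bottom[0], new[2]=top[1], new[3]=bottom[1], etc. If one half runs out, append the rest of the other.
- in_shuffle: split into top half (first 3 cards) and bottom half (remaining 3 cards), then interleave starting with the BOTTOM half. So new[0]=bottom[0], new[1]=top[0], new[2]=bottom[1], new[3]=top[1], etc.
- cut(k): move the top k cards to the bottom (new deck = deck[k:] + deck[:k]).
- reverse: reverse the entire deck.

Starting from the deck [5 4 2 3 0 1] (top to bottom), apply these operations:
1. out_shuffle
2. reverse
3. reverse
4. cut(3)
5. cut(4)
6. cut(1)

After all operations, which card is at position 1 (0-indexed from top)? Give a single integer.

Answer: 0

Derivation:
After op 1 (out_shuffle): [5 3 4 0 2 1]
After op 2 (reverse): [1 2 0 4 3 5]
After op 3 (reverse): [5 3 4 0 2 1]
After op 4 (cut(3)): [0 2 1 5 3 4]
After op 5 (cut(4)): [3 4 0 2 1 5]
After op 6 (cut(1)): [4 0 2 1 5 3]
Position 1: card 0.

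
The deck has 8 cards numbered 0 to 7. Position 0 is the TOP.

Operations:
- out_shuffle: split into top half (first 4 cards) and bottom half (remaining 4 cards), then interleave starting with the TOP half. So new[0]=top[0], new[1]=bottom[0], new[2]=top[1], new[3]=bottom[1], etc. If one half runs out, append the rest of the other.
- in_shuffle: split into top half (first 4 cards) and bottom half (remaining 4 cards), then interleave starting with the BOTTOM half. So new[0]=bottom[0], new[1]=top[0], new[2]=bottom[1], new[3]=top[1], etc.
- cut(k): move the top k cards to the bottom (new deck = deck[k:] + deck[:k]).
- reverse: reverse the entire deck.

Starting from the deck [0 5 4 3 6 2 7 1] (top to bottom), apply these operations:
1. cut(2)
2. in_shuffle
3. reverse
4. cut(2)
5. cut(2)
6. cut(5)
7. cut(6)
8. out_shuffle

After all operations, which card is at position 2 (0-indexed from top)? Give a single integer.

After op 1 (cut(2)): [4 3 6 2 7 1 0 5]
After op 2 (in_shuffle): [7 4 1 3 0 6 5 2]
After op 3 (reverse): [2 5 6 0 3 1 4 7]
After op 4 (cut(2)): [6 0 3 1 4 7 2 5]
After op 5 (cut(2)): [3 1 4 7 2 5 6 0]
After op 6 (cut(5)): [5 6 0 3 1 4 7 2]
After op 7 (cut(6)): [7 2 5 6 0 3 1 4]
After op 8 (out_shuffle): [7 0 2 3 5 1 6 4]
Position 2: card 2.

Answer: 2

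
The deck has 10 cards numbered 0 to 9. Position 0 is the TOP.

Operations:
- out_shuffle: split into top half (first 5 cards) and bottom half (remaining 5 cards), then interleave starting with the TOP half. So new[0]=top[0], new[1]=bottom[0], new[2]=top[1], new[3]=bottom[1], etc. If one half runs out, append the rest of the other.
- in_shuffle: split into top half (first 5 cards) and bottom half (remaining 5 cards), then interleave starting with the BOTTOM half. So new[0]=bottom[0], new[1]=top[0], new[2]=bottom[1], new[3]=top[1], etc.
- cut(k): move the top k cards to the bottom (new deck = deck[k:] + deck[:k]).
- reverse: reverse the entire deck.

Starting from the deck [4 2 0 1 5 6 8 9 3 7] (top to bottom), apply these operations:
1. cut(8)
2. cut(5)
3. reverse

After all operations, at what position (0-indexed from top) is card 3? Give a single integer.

Answer: 4

Derivation:
After op 1 (cut(8)): [3 7 4 2 0 1 5 6 8 9]
After op 2 (cut(5)): [1 5 6 8 9 3 7 4 2 0]
After op 3 (reverse): [0 2 4 7 3 9 8 6 5 1]
Card 3 is at position 4.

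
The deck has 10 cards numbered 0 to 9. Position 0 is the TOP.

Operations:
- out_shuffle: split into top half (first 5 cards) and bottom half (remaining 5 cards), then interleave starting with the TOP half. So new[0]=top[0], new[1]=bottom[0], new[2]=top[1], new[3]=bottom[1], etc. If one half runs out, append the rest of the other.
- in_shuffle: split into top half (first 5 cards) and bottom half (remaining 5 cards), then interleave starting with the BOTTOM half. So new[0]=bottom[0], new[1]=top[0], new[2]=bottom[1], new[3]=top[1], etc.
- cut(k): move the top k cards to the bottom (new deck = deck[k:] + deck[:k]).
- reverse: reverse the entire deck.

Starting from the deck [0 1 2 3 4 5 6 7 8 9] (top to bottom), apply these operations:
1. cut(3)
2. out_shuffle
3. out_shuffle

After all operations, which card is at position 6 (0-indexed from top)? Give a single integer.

Answer: 9

Derivation:
After op 1 (cut(3)): [3 4 5 6 7 8 9 0 1 2]
After op 2 (out_shuffle): [3 8 4 9 5 0 6 1 7 2]
After op 3 (out_shuffle): [3 0 8 6 4 1 9 7 5 2]
Position 6: card 9.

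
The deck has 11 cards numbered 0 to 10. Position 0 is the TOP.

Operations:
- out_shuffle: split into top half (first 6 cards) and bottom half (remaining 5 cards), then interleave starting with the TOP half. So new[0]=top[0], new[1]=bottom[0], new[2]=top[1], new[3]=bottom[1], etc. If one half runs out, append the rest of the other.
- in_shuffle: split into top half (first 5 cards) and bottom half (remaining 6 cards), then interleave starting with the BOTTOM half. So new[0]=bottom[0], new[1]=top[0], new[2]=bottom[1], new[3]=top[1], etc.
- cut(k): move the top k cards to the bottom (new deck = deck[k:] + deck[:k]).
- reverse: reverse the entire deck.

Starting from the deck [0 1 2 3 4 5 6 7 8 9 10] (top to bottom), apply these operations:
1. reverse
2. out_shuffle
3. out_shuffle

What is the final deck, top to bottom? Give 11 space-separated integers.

After op 1 (reverse): [10 9 8 7 6 5 4 3 2 1 0]
After op 2 (out_shuffle): [10 4 9 3 8 2 7 1 6 0 5]
After op 3 (out_shuffle): [10 7 4 1 9 6 3 0 8 5 2]

Answer: 10 7 4 1 9 6 3 0 8 5 2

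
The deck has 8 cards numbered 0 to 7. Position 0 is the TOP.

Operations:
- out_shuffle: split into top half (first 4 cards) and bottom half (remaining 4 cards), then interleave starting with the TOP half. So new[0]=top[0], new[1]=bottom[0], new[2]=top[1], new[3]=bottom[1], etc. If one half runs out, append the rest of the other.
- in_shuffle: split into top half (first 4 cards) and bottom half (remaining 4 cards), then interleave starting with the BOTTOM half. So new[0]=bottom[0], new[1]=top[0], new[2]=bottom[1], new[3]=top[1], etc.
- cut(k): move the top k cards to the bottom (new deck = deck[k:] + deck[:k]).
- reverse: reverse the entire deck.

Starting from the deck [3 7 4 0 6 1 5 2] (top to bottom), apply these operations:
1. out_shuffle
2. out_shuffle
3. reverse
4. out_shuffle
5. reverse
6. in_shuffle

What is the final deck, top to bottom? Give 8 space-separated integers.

After op 1 (out_shuffle): [3 6 7 1 4 5 0 2]
After op 2 (out_shuffle): [3 4 6 5 7 0 1 2]
After op 3 (reverse): [2 1 0 7 5 6 4 3]
After op 4 (out_shuffle): [2 5 1 6 0 4 7 3]
After op 5 (reverse): [3 7 4 0 6 1 5 2]
After op 6 (in_shuffle): [6 3 1 7 5 4 2 0]

Answer: 6 3 1 7 5 4 2 0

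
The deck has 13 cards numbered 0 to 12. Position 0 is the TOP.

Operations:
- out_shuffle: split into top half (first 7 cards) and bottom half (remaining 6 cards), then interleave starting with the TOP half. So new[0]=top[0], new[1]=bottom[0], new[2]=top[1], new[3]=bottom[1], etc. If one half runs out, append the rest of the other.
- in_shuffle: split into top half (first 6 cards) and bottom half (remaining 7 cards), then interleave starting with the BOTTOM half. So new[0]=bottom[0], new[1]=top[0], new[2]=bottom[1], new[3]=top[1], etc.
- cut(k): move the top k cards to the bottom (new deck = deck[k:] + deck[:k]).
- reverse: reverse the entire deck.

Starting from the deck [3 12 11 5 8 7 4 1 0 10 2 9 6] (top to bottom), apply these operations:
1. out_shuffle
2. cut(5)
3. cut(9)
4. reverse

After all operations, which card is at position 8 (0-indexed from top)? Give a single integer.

Answer: 10

Derivation:
After op 1 (out_shuffle): [3 1 12 0 11 10 5 2 8 9 7 6 4]
After op 2 (cut(5)): [10 5 2 8 9 7 6 4 3 1 12 0 11]
After op 3 (cut(9)): [1 12 0 11 10 5 2 8 9 7 6 4 3]
After op 4 (reverse): [3 4 6 7 9 8 2 5 10 11 0 12 1]
Position 8: card 10.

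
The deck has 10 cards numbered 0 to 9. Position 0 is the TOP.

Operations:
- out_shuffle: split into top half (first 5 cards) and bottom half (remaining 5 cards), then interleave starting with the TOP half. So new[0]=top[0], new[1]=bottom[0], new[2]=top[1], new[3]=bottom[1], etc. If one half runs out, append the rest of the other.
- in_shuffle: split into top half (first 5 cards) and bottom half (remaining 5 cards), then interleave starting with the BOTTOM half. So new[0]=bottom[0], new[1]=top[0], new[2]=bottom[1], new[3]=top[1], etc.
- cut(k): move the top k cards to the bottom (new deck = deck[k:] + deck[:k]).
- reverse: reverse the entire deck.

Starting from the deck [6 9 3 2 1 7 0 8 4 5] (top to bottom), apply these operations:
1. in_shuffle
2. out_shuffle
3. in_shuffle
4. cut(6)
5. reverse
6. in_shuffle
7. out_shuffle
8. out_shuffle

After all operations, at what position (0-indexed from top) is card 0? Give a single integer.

Answer: 8

Derivation:
After op 1 (in_shuffle): [7 6 0 9 8 3 4 2 5 1]
After op 2 (out_shuffle): [7 3 6 4 0 2 9 5 8 1]
After op 3 (in_shuffle): [2 7 9 3 5 6 8 4 1 0]
After op 4 (cut(6)): [8 4 1 0 2 7 9 3 5 6]
After op 5 (reverse): [6 5 3 9 7 2 0 1 4 8]
After op 6 (in_shuffle): [2 6 0 5 1 3 4 9 8 7]
After op 7 (out_shuffle): [2 3 6 4 0 9 5 8 1 7]
After op 8 (out_shuffle): [2 9 3 5 6 8 4 1 0 7]
Card 0 is at position 8.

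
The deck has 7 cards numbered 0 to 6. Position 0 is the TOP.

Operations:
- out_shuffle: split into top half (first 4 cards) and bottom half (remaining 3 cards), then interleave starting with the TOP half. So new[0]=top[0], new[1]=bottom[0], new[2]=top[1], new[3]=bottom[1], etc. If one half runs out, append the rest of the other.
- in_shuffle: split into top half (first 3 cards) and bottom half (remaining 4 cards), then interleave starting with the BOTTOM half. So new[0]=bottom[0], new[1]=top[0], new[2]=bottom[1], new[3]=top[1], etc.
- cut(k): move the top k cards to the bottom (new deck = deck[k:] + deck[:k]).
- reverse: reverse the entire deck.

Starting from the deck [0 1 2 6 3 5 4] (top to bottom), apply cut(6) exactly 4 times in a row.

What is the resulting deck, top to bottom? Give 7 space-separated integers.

Answer: 6 3 5 4 0 1 2

Derivation:
After op 1 (cut(6)): [4 0 1 2 6 3 5]
After op 2 (cut(6)): [5 4 0 1 2 6 3]
After op 3 (cut(6)): [3 5 4 0 1 2 6]
After op 4 (cut(6)): [6 3 5 4 0 1 2]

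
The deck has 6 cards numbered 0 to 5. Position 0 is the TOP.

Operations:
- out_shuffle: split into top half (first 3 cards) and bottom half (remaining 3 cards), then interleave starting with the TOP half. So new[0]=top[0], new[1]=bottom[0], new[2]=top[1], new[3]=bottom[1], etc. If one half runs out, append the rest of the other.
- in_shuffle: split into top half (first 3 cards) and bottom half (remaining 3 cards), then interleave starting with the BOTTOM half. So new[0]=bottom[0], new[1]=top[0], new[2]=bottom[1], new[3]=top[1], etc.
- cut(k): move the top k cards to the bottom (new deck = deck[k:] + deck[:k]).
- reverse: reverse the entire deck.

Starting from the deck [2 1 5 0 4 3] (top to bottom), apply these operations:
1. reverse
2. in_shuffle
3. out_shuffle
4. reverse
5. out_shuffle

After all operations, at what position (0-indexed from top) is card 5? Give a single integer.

After op 1 (reverse): [3 4 0 5 1 2]
After op 2 (in_shuffle): [5 3 1 4 2 0]
After op 3 (out_shuffle): [5 4 3 2 1 0]
After op 4 (reverse): [0 1 2 3 4 5]
After op 5 (out_shuffle): [0 3 1 4 2 5]
Card 5 is at position 5.

Answer: 5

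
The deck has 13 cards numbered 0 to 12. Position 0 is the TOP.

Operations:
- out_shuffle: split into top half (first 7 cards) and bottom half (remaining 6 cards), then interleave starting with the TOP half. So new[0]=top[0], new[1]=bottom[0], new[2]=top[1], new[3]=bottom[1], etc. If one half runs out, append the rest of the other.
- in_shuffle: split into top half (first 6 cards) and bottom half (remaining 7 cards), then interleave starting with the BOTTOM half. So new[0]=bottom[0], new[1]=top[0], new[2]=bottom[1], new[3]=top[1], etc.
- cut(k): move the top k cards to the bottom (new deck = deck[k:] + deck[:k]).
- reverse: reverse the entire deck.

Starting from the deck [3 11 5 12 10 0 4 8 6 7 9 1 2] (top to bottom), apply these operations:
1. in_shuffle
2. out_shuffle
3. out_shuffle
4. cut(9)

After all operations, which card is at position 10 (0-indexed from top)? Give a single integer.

After op 1 (in_shuffle): [4 3 8 11 6 5 7 12 9 10 1 0 2]
After op 2 (out_shuffle): [4 12 3 9 8 10 11 1 6 0 5 2 7]
After op 3 (out_shuffle): [4 1 12 6 3 0 9 5 8 2 10 7 11]
After op 4 (cut(9)): [2 10 7 11 4 1 12 6 3 0 9 5 8]
Position 10: card 9.

Answer: 9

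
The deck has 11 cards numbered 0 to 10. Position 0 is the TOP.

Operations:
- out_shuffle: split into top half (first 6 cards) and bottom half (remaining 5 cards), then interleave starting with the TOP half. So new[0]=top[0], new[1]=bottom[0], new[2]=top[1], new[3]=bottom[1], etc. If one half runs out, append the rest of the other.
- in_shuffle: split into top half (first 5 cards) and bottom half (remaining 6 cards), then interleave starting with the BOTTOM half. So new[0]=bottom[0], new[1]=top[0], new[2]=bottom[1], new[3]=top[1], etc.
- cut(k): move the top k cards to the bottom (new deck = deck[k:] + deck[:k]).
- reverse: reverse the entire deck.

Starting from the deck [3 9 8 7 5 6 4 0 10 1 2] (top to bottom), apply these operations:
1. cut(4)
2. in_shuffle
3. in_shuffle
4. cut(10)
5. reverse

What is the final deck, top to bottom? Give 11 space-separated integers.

After op 1 (cut(4)): [5 6 4 0 10 1 2 3 9 8 7]
After op 2 (in_shuffle): [1 5 2 6 3 4 9 0 8 10 7]
After op 3 (in_shuffle): [4 1 9 5 0 2 8 6 10 3 7]
After op 4 (cut(10)): [7 4 1 9 5 0 2 8 6 10 3]
After op 5 (reverse): [3 10 6 8 2 0 5 9 1 4 7]

Answer: 3 10 6 8 2 0 5 9 1 4 7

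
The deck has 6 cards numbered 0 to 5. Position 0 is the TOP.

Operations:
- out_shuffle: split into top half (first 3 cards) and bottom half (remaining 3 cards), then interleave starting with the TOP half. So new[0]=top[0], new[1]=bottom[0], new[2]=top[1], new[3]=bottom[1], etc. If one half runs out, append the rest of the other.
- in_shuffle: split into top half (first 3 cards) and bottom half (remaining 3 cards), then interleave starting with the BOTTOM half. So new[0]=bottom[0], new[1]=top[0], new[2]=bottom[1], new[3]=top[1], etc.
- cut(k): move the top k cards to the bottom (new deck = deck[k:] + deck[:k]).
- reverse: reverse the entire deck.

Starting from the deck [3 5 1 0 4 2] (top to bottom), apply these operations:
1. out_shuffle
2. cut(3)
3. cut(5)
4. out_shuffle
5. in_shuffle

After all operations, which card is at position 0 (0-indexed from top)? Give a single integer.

After op 1 (out_shuffle): [3 0 5 4 1 2]
After op 2 (cut(3)): [4 1 2 3 0 5]
After op 3 (cut(5)): [5 4 1 2 3 0]
After op 4 (out_shuffle): [5 2 4 3 1 0]
After op 5 (in_shuffle): [3 5 1 2 0 4]
Position 0: card 3.

Answer: 3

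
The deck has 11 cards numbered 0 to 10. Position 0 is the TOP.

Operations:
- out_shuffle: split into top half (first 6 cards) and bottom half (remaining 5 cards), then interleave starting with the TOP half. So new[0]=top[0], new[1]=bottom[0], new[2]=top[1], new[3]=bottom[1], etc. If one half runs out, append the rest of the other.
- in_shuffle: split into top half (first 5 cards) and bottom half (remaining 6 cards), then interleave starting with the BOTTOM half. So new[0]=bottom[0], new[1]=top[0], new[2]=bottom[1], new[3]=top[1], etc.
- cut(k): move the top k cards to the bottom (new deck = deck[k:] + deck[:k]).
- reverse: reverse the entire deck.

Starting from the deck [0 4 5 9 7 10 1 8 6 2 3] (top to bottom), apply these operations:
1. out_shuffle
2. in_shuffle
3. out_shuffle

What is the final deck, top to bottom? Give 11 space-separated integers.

After op 1 (out_shuffle): [0 1 4 8 5 6 9 2 7 3 10]
After op 2 (in_shuffle): [6 0 9 1 2 4 7 8 3 5 10]
After op 3 (out_shuffle): [6 7 0 8 9 3 1 5 2 10 4]

Answer: 6 7 0 8 9 3 1 5 2 10 4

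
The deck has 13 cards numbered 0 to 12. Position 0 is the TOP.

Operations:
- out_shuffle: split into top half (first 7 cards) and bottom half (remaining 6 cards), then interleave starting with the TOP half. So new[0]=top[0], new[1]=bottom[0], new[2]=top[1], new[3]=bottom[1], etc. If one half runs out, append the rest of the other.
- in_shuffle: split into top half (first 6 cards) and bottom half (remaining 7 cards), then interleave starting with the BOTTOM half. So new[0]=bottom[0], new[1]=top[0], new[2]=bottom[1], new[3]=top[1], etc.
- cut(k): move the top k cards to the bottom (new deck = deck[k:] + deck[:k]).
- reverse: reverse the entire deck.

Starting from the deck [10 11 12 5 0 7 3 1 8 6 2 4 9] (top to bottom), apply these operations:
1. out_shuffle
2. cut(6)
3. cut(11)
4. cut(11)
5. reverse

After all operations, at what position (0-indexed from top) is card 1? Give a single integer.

After op 1 (out_shuffle): [10 1 11 8 12 6 5 2 0 4 7 9 3]
After op 2 (cut(6)): [5 2 0 4 7 9 3 10 1 11 8 12 6]
After op 3 (cut(11)): [12 6 5 2 0 4 7 9 3 10 1 11 8]
After op 4 (cut(11)): [11 8 12 6 5 2 0 4 7 9 3 10 1]
After op 5 (reverse): [1 10 3 9 7 4 0 2 5 6 12 8 11]
Card 1 is at position 0.

Answer: 0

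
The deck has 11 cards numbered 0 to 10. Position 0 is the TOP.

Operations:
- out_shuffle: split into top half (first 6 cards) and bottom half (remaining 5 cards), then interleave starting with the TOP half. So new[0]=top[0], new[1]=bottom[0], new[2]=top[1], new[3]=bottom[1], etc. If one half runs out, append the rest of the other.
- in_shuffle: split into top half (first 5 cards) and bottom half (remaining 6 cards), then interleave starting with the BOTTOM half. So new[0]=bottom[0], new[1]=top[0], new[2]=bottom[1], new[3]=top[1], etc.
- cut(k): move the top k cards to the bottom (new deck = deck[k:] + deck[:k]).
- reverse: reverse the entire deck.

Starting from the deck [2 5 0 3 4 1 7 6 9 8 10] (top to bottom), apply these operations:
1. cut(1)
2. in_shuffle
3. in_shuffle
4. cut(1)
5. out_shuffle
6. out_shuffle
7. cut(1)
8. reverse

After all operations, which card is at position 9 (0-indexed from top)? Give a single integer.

After op 1 (cut(1)): [5 0 3 4 1 7 6 9 8 10 2]
After op 2 (in_shuffle): [7 5 6 0 9 3 8 4 10 1 2]
After op 3 (in_shuffle): [3 7 8 5 4 6 10 0 1 9 2]
After op 4 (cut(1)): [7 8 5 4 6 10 0 1 9 2 3]
After op 5 (out_shuffle): [7 0 8 1 5 9 4 2 6 3 10]
After op 6 (out_shuffle): [7 4 0 2 8 6 1 3 5 10 9]
After op 7 (cut(1)): [4 0 2 8 6 1 3 5 10 9 7]
After op 8 (reverse): [7 9 10 5 3 1 6 8 2 0 4]
Position 9: card 0.

Answer: 0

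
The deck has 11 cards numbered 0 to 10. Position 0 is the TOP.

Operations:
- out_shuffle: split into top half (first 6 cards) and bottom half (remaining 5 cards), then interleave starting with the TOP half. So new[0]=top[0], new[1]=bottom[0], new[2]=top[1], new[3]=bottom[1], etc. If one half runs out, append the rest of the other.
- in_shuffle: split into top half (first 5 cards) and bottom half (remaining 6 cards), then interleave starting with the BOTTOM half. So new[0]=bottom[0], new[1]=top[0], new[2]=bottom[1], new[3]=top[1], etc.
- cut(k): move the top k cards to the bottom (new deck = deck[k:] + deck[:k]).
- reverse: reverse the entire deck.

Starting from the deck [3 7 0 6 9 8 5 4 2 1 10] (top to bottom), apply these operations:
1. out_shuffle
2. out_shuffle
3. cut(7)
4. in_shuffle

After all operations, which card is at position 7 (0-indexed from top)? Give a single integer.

After op 1 (out_shuffle): [3 5 7 4 0 2 6 1 9 10 8]
After op 2 (out_shuffle): [3 6 5 1 7 9 4 10 0 8 2]
After op 3 (cut(7)): [10 0 8 2 3 6 5 1 7 9 4]
After op 4 (in_shuffle): [6 10 5 0 1 8 7 2 9 3 4]
Position 7: card 2.

Answer: 2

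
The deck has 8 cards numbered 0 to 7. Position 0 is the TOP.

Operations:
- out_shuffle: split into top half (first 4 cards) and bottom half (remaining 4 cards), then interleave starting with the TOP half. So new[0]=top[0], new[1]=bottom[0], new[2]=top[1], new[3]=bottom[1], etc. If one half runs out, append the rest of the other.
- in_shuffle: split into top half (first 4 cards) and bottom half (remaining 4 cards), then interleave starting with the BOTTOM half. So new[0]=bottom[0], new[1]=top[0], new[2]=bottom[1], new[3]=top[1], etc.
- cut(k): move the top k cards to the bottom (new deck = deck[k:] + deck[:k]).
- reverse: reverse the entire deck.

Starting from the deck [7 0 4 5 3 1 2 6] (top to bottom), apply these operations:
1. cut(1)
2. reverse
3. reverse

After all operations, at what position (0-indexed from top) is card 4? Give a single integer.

After op 1 (cut(1)): [0 4 5 3 1 2 6 7]
After op 2 (reverse): [7 6 2 1 3 5 4 0]
After op 3 (reverse): [0 4 5 3 1 2 6 7]
Card 4 is at position 1.

Answer: 1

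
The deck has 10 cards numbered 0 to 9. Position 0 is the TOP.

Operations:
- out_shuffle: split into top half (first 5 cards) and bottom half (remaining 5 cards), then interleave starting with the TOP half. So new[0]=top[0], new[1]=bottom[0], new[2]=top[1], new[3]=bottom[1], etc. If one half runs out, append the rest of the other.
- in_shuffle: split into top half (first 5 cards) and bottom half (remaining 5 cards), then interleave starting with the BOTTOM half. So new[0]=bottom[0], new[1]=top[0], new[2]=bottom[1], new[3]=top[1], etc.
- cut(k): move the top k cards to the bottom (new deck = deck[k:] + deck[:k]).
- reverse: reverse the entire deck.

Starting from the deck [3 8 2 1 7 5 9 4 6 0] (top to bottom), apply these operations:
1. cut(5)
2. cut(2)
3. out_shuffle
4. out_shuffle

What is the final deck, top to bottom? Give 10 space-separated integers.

Answer: 4 7 2 3 6 5 1 8 0 9

Derivation:
After op 1 (cut(5)): [5 9 4 6 0 3 8 2 1 7]
After op 2 (cut(2)): [4 6 0 3 8 2 1 7 5 9]
After op 3 (out_shuffle): [4 2 6 1 0 7 3 5 8 9]
After op 4 (out_shuffle): [4 7 2 3 6 5 1 8 0 9]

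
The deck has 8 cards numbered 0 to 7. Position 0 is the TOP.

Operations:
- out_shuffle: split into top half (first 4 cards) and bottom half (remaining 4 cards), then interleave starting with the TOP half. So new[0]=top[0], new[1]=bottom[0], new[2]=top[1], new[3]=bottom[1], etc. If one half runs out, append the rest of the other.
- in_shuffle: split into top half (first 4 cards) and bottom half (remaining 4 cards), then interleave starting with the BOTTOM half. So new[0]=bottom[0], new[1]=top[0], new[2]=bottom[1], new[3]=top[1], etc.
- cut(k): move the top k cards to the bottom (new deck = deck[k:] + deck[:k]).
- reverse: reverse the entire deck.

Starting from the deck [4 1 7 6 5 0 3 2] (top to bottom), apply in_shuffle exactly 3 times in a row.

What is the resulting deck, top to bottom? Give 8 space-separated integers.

Answer: 2 3 0 5 6 7 1 4

Derivation:
After op 1 (in_shuffle): [5 4 0 1 3 7 2 6]
After op 2 (in_shuffle): [3 5 7 4 2 0 6 1]
After op 3 (in_shuffle): [2 3 0 5 6 7 1 4]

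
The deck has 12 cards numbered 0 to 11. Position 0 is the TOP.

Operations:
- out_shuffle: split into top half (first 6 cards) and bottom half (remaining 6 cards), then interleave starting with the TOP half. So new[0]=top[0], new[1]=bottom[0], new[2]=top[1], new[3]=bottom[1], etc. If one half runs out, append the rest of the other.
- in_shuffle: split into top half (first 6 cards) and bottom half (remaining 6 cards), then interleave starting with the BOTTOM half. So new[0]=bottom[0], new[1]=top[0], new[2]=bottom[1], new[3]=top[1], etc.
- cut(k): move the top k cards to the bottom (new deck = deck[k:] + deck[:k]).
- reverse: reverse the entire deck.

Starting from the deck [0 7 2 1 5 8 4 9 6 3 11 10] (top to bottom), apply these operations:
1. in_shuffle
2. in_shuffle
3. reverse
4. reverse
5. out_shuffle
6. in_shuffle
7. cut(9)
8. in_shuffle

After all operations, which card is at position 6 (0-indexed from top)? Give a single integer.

After op 1 (in_shuffle): [4 0 9 7 6 2 3 1 11 5 10 8]
After op 2 (in_shuffle): [3 4 1 0 11 9 5 7 10 6 8 2]
After op 3 (reverse): [2 8 6 10 7 5 9 11 0 1 4 3]
After op 4 (reverse): [3 4 1 0 11 9 5 7 10 6 8 2]
After op 5 (out_shuffle): [3 5 4 7 1 10 0 6 11 8 9 2]
After op 6 (in_shuffle): [0 3 6 5 11 4 8 7 9 1 2 10]
After op 7 (cut(9)): [1 2 10 0 3 6 5 11 4 8 7 9]
After op 8 (in_shuffle): [5 1 11 2 4 10 8 0 7 3 9 6]
Position 6: card 8.

Answer: 8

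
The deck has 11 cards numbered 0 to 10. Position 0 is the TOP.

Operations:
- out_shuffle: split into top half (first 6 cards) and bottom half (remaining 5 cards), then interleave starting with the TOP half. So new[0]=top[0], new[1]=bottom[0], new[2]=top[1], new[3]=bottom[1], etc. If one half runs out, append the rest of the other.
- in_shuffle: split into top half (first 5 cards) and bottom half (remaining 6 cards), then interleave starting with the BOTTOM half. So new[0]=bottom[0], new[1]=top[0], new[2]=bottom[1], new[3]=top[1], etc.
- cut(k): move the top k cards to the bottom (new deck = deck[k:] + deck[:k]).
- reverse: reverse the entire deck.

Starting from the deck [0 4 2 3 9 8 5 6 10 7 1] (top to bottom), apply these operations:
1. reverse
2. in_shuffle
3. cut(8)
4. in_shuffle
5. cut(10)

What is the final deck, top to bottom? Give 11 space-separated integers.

After op 1 (reverse): [1 7 10 6 5 8 9 3 2 4 0]
After op 2 (in_shuffle): [8 1 9 7 3 10 2 6 4 5 0]
After op 3 (cut(8)): [4 5 0 8 1 9 7 3 10 2 6]
After op 4 (in_shuffle): [9 4 7 5 3 0 10 8 2 1 6]
After op 5 (cut(10)): [6 9 4 7 5 3 0 10 8 2 1]

Answer: 6 9 4 7 5 3 0 10 8 2 1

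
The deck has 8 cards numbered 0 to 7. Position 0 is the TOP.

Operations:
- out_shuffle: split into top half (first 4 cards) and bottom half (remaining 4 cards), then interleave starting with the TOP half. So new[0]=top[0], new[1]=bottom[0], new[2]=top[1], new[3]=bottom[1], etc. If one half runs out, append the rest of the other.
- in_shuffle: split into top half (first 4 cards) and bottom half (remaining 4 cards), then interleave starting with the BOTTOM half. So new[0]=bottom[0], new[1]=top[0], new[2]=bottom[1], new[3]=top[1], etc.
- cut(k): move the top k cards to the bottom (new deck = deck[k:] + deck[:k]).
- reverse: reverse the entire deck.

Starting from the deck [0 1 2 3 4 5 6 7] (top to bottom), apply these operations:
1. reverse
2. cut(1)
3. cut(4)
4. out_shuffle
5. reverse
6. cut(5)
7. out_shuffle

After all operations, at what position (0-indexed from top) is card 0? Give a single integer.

Answer: 5

Derivation:
After op 1 (reverse): [7 6 5 4 3 2 1 0]
After op 2 (cut(1)): [6 5 4 3 2 1 0 7]
After op 3 (cut(4)): [2 1 0 7 6 5 4 3]
After op 4 (out_shuffle): [2 6 1 5 0 4 7 3]
After op 5 (reverse): [3 7 4 0 5 1 6 2]
After op 6 (cut(5)): [1 6 2 3 7 4 0 5]
After op 7 (out_shuffle): [1 7 6 4 2 0 3 5]
Card 0 is at position 5.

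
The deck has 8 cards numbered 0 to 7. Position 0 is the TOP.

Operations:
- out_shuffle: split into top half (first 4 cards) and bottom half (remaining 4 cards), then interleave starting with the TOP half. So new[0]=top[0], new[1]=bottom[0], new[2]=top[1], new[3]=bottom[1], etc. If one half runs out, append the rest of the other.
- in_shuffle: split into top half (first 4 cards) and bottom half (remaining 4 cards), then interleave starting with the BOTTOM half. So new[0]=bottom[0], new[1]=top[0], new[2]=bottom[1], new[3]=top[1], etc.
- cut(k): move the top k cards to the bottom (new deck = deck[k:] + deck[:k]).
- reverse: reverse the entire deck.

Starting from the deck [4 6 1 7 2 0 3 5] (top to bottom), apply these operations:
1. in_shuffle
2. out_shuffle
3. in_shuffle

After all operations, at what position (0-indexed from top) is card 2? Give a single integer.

Answer: 1

Derivation:
After op 1 (in_shuffle): [2 4 0 6 3 1 5 7]
After op 2 (out_shuffle): [2 3 4 1 0 5 6 7]
After op 3 (in_shuffle): [0 2 5 3 6 4 7 1]
Card 2 is at position 1.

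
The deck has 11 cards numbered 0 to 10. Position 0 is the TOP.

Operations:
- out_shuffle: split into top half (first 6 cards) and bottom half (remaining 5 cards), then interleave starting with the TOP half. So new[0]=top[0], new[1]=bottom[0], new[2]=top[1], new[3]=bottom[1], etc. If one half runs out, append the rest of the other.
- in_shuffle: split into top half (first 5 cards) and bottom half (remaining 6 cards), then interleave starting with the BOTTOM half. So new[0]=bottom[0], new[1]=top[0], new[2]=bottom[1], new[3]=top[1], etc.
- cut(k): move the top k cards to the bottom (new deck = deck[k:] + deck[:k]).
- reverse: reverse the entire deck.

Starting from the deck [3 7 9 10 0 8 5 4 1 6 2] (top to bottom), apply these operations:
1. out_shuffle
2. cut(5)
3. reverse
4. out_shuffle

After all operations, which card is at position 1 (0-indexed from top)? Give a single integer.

Answer: 2

Derivation:
After op 1 (out_shuffle): [3 5 7 4 9 1 10 6 0 2 8]
After op 2 (cut(5)): [1 10 6 0 2 8 3 5 7 4 9]
After op 3 (reverse): [9 4 7 5 3 8 2 0 6 10 1]
After op 4 (out_shuffle): [9 2 4 0 7 6 5 10 3 1 8]
Position 1: card 2.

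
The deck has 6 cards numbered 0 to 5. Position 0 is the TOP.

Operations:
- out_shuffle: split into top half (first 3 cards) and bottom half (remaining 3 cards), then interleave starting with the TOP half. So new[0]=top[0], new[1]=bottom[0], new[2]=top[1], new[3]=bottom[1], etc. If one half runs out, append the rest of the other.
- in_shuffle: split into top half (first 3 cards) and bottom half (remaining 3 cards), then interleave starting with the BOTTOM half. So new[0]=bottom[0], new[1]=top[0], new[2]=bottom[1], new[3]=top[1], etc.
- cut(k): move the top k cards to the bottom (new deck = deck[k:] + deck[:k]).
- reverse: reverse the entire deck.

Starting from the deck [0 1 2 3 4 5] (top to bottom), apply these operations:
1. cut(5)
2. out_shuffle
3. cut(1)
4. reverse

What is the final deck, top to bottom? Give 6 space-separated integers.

Answer: 5 4 1 3 0 2

Derivation:
After op 1 (cut(5)): [5 0 1 2 3 4]
After op 2 (out_shuffle): [5 2 0 3 1 4]
After op 3 (cut(1)): [2 0 3 1 4 5]
After op 4 (reverse): [5 4 1 3 0 2]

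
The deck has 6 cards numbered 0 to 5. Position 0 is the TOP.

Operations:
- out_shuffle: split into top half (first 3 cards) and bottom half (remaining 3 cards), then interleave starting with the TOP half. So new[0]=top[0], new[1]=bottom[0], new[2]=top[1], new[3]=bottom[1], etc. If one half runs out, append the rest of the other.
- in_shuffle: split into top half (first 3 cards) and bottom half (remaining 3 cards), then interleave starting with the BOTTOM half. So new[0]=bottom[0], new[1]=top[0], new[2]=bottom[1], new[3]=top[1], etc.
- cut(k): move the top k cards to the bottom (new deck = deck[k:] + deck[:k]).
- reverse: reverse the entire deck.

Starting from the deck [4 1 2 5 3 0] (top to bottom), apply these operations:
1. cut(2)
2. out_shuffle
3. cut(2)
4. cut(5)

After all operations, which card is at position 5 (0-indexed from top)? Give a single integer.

Answer: 2

Derivation:
After op 1 (cut(2)): [2 5 3 0 4 1]
After op 2 (out_shuffle): [2 0 5 4 3 1]
After op 3 (cut(2)): [5 4 3 1 2 0]
After op 4 (cut(5)): [0 5 4 3 1 2]
Position 5: card 2.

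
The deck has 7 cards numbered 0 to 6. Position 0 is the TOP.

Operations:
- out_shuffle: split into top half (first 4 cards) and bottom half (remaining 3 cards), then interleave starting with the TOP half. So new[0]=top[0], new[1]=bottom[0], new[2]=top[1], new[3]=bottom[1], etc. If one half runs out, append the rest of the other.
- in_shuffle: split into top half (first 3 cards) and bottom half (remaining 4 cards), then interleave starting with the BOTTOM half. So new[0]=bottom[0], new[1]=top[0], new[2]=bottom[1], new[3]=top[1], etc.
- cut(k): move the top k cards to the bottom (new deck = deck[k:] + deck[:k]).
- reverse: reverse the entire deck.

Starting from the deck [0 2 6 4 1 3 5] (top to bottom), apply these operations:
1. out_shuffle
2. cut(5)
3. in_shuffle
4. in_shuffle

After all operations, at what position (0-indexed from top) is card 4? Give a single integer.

After op 1 (out_shuffle): [0 1 2 3 6 5 4]
After op 2 (cut(5)): [5 4 0 1 2 3 6]
After op 3 (in_shuffle): [1 5 2 4 3 0 6]
After op 4 (in_shuffle): [4 1 3 5 0 2 6]
Card 4 is at position 0.

Answer: 0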